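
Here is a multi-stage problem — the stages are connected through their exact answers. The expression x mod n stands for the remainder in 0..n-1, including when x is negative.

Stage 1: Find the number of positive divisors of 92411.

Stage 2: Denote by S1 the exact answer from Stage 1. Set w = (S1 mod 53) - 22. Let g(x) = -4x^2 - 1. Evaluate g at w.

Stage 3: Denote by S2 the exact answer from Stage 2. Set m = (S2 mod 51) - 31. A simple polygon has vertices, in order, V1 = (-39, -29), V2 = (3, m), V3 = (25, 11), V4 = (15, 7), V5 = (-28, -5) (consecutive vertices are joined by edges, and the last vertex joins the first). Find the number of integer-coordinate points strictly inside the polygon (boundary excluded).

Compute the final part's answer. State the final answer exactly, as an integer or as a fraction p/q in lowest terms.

427

Stage 1: 92411 = 11 * 31 * 271; number of divisors = (1+1) * (1+1) * (1+1) = 8; answer 8
Stage 2: S1 = 8; w = -14; -4*(-14)^2 - 1 = (-784) + (-1) = -785; answer -785
Stage 3: S2 = -785; m = 0; cross terms: (-39*0 - 3*-29)=87, (3*11 - 25*0)=33, (25*7 - 15*11)=10, (15*-5 - -28*7)=121, (-28*-29 - -39*-5)=617; twice the area = |868| = 868; area = 434; boundary points = 1 + 11 + 2 + 1 + 1 = 16; strictly interior points = area - boundary/2 + 1 = 427; answer 427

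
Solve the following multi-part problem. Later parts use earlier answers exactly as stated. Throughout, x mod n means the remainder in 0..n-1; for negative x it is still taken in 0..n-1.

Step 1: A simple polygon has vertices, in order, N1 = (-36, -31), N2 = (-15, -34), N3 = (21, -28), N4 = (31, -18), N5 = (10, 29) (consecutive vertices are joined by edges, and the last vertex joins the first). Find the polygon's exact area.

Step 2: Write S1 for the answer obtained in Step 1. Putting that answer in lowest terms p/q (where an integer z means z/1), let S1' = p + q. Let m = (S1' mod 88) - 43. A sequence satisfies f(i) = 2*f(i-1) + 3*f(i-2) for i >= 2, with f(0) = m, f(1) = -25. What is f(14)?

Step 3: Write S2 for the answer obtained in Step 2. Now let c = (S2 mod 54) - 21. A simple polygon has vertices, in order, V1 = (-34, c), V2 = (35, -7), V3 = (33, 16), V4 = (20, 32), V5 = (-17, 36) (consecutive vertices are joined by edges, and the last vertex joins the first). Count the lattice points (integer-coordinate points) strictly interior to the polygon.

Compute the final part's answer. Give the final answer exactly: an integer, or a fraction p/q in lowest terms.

Step 1: cross terms: (-36*-34 - -15*-31)=759, (-15*-28 - 21*-34)=1134, (21*-18 - 31*-28)=490, (31*29 - 10*-18)=1079, (10*-31 - -36*29)=734; twice the area = |4196| = 4196; area = 2098; answer 2098
Step 2: S1 = 2098; threaded value p + q = 2099; m = 32; f(2) = 2*(-25) + 3*(32) = 46; iterating: f(2)=46, f(3)=17, f(4)=172, f(5)=395, f(6)=1306, f(7)=3797, f(8)=11512, f(9)=34415, f(10)=103366, f(11)=309977, f(12)=930052, f(13)=2790035, f(14)=8370226; answer 8370226
Step 3: S2 = 8370226; c = -11; cross terms: (-34*-7 - 35*-11)=623, (35*16 - 33*-7)=791, (33*32 - 20*16)=736, (20*36 - -17*32)=1264, (-17*-11 - -34*36)=1411; twice the area = |4825| = 4825; area = 4825/2; boundary points = 1 + 1 + 1 + 1 + 1 = 5; strictly interior points = area - boundary/2 + 1 = 2411; answer 2411

2411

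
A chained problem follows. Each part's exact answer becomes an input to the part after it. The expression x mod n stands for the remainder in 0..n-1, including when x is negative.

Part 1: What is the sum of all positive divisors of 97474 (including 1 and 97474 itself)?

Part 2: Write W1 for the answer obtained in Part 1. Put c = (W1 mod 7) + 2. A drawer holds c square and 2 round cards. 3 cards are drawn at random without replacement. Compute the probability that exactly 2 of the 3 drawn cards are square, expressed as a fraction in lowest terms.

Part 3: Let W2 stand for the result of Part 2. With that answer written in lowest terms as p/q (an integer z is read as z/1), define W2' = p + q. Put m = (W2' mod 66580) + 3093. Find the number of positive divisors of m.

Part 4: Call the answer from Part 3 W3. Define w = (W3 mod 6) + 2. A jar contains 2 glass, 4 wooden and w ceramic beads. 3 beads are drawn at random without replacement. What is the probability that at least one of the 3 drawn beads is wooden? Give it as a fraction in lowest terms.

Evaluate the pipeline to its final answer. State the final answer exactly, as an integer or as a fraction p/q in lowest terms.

Part 1: 97474 = 2 * 13 * 23 * 163; sigma = (1 + 2) * (1 + 13) * (1 + 23) * (1 + 163) = 3 * 14 * 24 * 164 = 165312; answer 165312
Part 2: W1 = 165312; c = 2; total draws C(4,3) = 4; favorable C(2,2)*C(2,1) = 2; P = 1/2; answer 1/2
Part 3: W2 = 1/2; threaded value p + q = 3; m = 3096; 3096 = 2^3 * 3^2 * 43; number of divisors = (3+1) * (2+1) * (1+1) = 24; answer 24
Part 4: W3 = 24; w = 2; total draws C(8,3) = 56; complement C(4,3) = 4; favorable 56 - 4 = 52; P = 13/14; answer 13/14

13/14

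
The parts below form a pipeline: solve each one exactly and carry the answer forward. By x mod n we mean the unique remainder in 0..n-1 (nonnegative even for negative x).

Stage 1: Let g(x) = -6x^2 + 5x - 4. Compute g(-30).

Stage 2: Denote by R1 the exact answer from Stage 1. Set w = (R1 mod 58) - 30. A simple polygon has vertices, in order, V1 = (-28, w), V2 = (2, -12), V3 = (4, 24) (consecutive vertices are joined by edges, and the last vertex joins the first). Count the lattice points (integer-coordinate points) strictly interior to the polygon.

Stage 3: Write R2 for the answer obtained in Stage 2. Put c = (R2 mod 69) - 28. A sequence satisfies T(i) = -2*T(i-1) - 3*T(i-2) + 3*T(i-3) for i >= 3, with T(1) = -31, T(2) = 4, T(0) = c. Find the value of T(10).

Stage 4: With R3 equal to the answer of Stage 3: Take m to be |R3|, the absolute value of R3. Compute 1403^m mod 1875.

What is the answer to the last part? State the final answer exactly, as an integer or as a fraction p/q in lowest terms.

Stage 1: -6*(-30)^2 + 5*(-30)^1 - 4 = (-5400) + (-150) + (-4) = -5554; answer -5554
Stage 2: R1 = -5554; w = -16; cross terms: (-28*-12 - 2*-16)=368, (2*24 - 4*-12)=96, (4*-16 - -28*24)=608; twice the area = |1072| = 1072; area = 536; boundary points = 2 + 2 + 8 = 12; strictly interior points = area - boundary/2 + 1 = 531; answer 531
Stage 3: R2 = 531; c = 20; T(3) = -2*(4) - 3*(-31) + 3*(20) = 145; iterating: T(3)=145, T(4)=-395, T(5)=367, T(6)=886, T(7)=-4058, T(8)=6559, T(9)=1714, T(10)=-35279; answer -35279
Stage 4: R3 = -35279; m = 35279; squarings mod 1875: 1403^1=1403, 1403^2=1534, 1403^4=31, 1403^8=961, 1403^16=1021, 1403^32=1816, 1403^64=1606, 1403^128=1111, 1403^256=571, 1403^512=1666, 1403^1024=556, 1403^2048=1636, 1403^4096=871, 1403^8192=1141, 1403^16384=631, 1403^32768=661; 1403^35279 = 1403^1 * 1403^2 * 1403^4 * 1403^8 * 1403^64 * 1403^128 * 1403^256 * 1403^2048 * 1403^32768 = 392 (mod 1875); answer 392

392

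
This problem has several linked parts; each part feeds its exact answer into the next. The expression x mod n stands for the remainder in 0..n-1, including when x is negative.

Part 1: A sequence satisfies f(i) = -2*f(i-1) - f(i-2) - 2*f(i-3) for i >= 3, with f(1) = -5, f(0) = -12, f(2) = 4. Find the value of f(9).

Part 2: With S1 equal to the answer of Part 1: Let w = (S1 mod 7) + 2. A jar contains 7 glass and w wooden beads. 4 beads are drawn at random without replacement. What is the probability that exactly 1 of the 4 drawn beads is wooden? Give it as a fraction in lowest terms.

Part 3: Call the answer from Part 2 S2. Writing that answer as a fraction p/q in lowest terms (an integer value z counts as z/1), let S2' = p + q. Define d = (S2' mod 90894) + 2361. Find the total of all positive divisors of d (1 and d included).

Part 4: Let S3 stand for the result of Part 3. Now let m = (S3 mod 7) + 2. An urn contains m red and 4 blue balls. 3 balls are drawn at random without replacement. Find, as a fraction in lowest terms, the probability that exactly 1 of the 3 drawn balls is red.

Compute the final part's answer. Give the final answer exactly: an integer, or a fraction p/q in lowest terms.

Part 1: f(3) = -2*(4) - 1*(-5) - 2*(-12) = 21; iterating: f(3)=21, f(4)=-36, f(5)=43, f(6)=-92, f(7)=213, f(8)=-420, f(9)=811; answer 811
Part 2: S1 = 811; w = 8; total draws C(15,4) = 1365; favorable C(8,1)*C(7,3) = 280; P = 8/39; answer 8/39
Part 3: S2 = 8/39; threaded value p + q = 47; d = 2408; 2408 = 2^3 * 7 * 43; sigma = (1 + 2 + 4 + 8) * (1 + 7) * (1 + 43) = 15 * 8 * 44 = 5280; answer 5280
Part 4: S3 = 5280; m = 4; total draws C(8,3) = 56; favorable C(4,1)*C(4,2) = 24; P = 3/7; answer 3/7

3/7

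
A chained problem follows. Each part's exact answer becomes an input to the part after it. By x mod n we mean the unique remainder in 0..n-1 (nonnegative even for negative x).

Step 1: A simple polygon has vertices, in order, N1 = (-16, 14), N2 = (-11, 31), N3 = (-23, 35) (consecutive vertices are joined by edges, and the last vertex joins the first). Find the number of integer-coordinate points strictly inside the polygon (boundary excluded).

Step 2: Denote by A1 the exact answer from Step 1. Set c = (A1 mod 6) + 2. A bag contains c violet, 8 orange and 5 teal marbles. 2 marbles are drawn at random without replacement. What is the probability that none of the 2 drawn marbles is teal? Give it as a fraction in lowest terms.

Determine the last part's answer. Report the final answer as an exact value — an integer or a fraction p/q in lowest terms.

21/38

Step 1: cross terms: (-16*31 - -11*14)=-342, (-11*35 - -23*31)=328, (-23*14 - -16*35)=238; twice the area = |224| = 224; area = 112; boundary points = 1 + 4 + 7 = 12; strictly interior points = area - boundary/2 + 1 = 107; answer 107
Step 2: A1 = 107; c = 7; total draws C(20,2) = 190; favorable C(15,2) = 105; P = 21/38; answer 21/38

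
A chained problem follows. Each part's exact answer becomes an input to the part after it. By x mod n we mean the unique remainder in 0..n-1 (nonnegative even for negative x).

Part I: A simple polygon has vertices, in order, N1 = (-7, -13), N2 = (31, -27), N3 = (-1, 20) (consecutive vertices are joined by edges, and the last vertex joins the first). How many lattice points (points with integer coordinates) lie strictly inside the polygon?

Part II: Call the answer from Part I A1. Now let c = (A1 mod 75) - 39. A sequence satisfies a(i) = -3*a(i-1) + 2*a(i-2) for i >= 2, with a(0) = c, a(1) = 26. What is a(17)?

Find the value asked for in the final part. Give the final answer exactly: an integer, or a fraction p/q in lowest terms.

Part I: cross terms: (-7*-27 - 31*-13)=592, (31*20 - -1*-27)=593, (-1*-13 - -7*20)=153; twice the area = |1338| = 1338; area = 669; boundary points = 2 + 1 + 3 = 6; strictly interior points = area - boundary/2 + 1 = 667; answer 667
Part II: A1 = 667; c = 28; a(2) = -3*(26) + 2*(28) = -22; iterating: a(2)=-22, a(3)=118, a(4)=-398, a(5)=1430, a(6)=-5086, a(7)=18118, a(8)=-64526, a(9)=229814, a(10)=-818494, a(11)=2915110, a(12)=-10382318, a(13)=36977174, a(14)=-131696158, a(15)=469042822, a(16)=-1670520782, a(17)=5949647990; answer 5949647990

5949647990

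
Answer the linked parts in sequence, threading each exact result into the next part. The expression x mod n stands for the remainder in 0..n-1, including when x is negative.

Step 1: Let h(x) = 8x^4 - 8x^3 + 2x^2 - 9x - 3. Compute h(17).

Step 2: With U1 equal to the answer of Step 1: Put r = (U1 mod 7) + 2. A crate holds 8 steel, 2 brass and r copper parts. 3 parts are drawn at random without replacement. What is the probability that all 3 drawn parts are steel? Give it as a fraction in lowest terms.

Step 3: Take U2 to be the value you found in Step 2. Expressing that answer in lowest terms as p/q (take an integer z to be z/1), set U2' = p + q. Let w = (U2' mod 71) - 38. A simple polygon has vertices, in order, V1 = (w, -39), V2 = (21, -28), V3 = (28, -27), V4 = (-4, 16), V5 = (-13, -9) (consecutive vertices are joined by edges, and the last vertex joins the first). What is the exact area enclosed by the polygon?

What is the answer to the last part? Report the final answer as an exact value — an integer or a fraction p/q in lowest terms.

Step 1: 8*(17)^4 - 8*(17)^3 + 2*(17)^2 - 9*(17)^1 - 3 = (668168) + (-39304) + (578) + (-153) + (-3) = 629286; answer 629286
Step 2: U1 = 629286; r = 2; total draws C(12,3) = 220; favorable C(8,3) = 56; P = 14/55; answer 14/55
Step 3: U2 = 14/55; threaded value p + q = 69; w = 31; cross terms: (31*-28 - 21*-39)=-49, (21*-27 - 28*-28)=217, (28*16 - -4*-27)=340, (-4*-9 - -13*16)=244, (-13*-39 - 31*-9)=786; twice the area = |1538| = 1538; area = 769; answer 769

769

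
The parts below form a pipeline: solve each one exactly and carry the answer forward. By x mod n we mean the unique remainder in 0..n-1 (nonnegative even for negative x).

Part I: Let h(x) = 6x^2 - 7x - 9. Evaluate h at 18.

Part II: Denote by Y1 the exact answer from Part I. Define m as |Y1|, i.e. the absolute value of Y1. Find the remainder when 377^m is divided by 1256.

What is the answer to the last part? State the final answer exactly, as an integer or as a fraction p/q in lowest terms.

1097

Part I: 6*(18)^2 - 7*(18)^1 - 9 = (1944) + (-126) + (-9) = 1809; answer 1809
Part II: Y1 = 1809; m = 1809; squarings mod 1256: 377^1=377, 377^2=201, 377^4=209, 377^8=977, 377^16=1225, 377^32=961, 377^64=361, 377^128=953, 377^256=121, 377^512=825, 377^1024=1129; 377^1809 = 377^1 * 377^16 * 377^256 * 377^512 * 377^1024 = 1097 (mod 1256); answer 1097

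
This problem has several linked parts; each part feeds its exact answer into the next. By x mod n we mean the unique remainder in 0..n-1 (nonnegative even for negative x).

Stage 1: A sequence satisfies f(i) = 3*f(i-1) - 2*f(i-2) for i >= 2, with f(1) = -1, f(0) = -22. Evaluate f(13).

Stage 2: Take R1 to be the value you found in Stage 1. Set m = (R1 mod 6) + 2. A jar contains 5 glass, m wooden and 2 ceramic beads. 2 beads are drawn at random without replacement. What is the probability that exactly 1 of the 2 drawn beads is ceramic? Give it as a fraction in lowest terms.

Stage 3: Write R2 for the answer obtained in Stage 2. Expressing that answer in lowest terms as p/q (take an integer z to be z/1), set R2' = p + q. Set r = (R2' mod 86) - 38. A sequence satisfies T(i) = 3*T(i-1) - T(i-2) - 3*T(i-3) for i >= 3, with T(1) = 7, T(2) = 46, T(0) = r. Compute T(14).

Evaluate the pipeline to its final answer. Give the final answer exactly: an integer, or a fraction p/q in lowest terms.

-339614

Stage 1: f(2) = 3*(-1) - 2*(-22) = 41; iterating: f(2)=41, f(3)=125, f(4)=293, f(5)=629, f(6)=1301, f(7)=2645, f(8)=5333, f(9)=10709, f(10)=21461, f(11)=42965, f(12)=85973, f(13)=171989; answer 171989
Stage 2: R1 = 171989; m = 7; total draws C(14,2) = 91; favorable C(2,1)*C(12,1) = 24; P = 24/91; answer 24/91
Stage 3: R2 = 24/91; threaded value p + q = 115; r = -9; T(3) = 3*(46) - 1*(7) - 3*(-9) = 158; iterating: T(3)=158, T(4)=407, T(5)=925, T(6)=1894, T(7)=3536, T(8)=5939, T(9)=8599, T(10)=9250, T(11)=1334, T(12)=-31045, T(13)=-122219, T(14)=-339614; answer -339614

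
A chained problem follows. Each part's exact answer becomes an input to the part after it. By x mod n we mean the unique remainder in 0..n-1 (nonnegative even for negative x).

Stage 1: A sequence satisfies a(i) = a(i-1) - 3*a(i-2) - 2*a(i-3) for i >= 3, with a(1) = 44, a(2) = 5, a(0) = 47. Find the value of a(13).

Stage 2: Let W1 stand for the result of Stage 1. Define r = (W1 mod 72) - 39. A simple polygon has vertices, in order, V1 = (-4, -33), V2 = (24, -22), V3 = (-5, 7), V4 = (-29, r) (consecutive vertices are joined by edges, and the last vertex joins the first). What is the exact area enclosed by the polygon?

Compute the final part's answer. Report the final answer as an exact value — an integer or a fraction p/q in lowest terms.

Stage 1: a(3) = 1*(5) - 3*(44) - 2*(47) = -221; iterating: a(3)=-221, a(4)=-324, a(5)=329, a(6)=1743, a(7)=1404, a(8)=-4483, a(9)=-12181, a(10)=-1540, a(11)=43969, a(12)=72951, a(13)=-55876; answer -55876
Stage 2: W1 = -55876; r = 29; cross terms: (-4*-22 - 24*-33)=880, (24*7 - -5*-22)=58, (-5*29 - -29*7)=58, (-29*-33 - -4*29)=1073; twice the area = |2069| = 2069; area = 2069/2; answer 2069/2

2069/2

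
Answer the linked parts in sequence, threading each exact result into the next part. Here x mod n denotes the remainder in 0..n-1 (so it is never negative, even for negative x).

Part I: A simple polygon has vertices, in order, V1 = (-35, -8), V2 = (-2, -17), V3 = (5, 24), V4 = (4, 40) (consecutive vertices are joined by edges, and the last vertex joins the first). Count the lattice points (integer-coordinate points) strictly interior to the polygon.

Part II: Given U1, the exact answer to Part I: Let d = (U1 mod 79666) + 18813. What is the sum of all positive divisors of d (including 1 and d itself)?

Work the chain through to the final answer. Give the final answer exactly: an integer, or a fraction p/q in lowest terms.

Part I: cross terms: (-35*-17 - -2*-8)=579, (-2*24 - 5*-17)=37, (5*40 - 4*24)=104, (4*-8 - -35*40)=1368; twice the area = |2088| = 2088; area = 1044; boundary points = 3 + 1 + 1 + 3 = 8; strictly interior points = area - boundary/2 + 1 = 1041; answer 1041
Part II: U1 = 1041; d = 19854; 19854 = 2 * 3^2 * 1103; sigma = (1 + 2) * (1 + 3 + 9) * (1 + 1103) = 3 * 13 * 1104 = 43056; answer 43056

43056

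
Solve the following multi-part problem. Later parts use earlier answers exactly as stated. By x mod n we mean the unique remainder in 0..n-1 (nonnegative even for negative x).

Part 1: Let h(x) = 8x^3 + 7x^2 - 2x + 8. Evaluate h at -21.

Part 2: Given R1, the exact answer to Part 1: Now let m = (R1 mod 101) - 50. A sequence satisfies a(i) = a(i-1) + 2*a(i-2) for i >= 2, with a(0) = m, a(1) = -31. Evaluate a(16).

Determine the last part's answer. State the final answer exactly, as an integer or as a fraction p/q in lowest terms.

Part 1: 8*(-21)^3 + 7*(-21)^2 - 2*(-21)^1 + 8 = (-74088) + (3087) + (42) + (8) = -70951; answer -70951
Part 2: R1 = -70951; m = 2; a(2) = 1*(-31) + 2*(2) = -27; iterating: a(2)=-27, a(3)=-89, a(4)=-143, a(5)=-321, a(6)=-607, a(7)=-1249, a(8)=-2463, a(9)=-4961, a(10)=-9887, a(11)=-19809, a(12)=-39583, a(13)=-79201, a(14)=-158367, a(15)=-316769, a(16)=-633503; answer -633503

-633503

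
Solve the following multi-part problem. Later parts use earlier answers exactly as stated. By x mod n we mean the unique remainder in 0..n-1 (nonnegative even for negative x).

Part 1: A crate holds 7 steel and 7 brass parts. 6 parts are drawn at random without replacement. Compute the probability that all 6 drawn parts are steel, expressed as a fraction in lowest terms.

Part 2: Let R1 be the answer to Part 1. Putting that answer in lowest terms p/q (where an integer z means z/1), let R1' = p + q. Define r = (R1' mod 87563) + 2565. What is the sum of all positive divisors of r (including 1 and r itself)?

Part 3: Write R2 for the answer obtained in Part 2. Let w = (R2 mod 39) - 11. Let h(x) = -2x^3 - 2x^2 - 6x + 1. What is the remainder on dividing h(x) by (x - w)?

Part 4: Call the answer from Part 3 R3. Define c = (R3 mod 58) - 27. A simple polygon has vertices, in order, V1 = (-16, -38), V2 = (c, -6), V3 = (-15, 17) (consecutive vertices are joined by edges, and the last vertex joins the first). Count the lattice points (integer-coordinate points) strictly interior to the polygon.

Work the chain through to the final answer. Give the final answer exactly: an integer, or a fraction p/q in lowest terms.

1028

Part 1: total draws C(14,6) = 3003; favorable C(7,6) = 7; P = 1/429; answer 1/429
Part 2: R1 = 1/429; threaded value p + q = 430; r = 2995; 2995 = 5 * 599; sigma = (1 + 5) * (1 + 599) = 6 * 600 = 3600; answer 3600
Part 3: R2 = 3600; w = 1; remainder = value at the root: -2*(1)^3 - 2*(1)^2 - 6*(1)^1 + 1 = (-2) + (-2) + (-6) + (1) = -9; answer -9
Part 4: R3 = -9; c = 22; cross terms: (-16*-6 - 22*-38)=932, (22*17 - -15*-6)=284, (-15*-38 - -16*17)=842; twice the area = |2058| = 2058; area = 1029; boundary points = 2 + 1 + 1 = 4; strictly interior points = area - boundary/2 + 1 = 1028; answer 1028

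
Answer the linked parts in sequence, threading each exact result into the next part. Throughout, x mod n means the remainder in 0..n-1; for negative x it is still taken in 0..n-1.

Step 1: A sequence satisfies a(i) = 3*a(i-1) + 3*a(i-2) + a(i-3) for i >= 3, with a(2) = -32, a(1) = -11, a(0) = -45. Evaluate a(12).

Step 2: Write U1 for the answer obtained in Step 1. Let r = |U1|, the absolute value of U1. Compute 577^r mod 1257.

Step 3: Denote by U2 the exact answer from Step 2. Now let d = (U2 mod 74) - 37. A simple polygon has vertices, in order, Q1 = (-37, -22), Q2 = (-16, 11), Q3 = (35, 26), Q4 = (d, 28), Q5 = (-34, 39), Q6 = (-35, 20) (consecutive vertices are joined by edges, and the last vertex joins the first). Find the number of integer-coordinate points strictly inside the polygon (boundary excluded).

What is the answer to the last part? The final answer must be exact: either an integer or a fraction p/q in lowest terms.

1357

Step 1: a(3) = 3*(-32) + 3*(-11) + 1*(-45) = -174; iterating: a(3)=-174, a(4)=-629, a(5)=-2441, a(6)=-9384, a(7)=-36104, a(8)=-138905, a(9)=-534411, a(10)=-2056052, a(11)=-7910294, a(12)=-30433449; answer -30433449
Step 2: U1 = -30433449; r = 30433449; squarings mod 1257: 577^1=577, 577^2=1081, 577^4=808, 577^8=481, 577^16=73, 577^32=301, 577^64=97, 577^128=610, 577^256=28, 577^512=784, 577^1024=1240, 577^2048=289, 577^4096=559, 577^8192=745, 577^16384=688, 577^32768=712, 577^65536=373, 577^131072=859, 577^262144=22, 577^524288=484, 577^1048576=454, 577^2097152=1225, 577^4194304=1024, 577^8388608=238, 577^16777216=79; 577^30433449 = 577^1 * 577^8 * 577^32 * 577^128 * 577^8192 * 577^16384 * 577^1048576 * 577^4194304 * 577^8388608 * 577^16777216 = 715 (mod 1257); answer 715
Step 3: U2 = 715; d = 12; cross terms: (-37*11 - -16*-22)=-759, (-16*26 - 35*11)=-801, (35*28 - 12*26)=668, (12*39 - -34*28)=1420, (-34*20 - -35*39)=685, (-35*-22 - -37*20)=1510; twice the area = |2723| = 2723; area = 2723/2; boundary points = 3 + 3 + 1 + 1 + 1 + 2 = 11; strictly interior points = area - boundary/2 + 1 = 1357; answer 1357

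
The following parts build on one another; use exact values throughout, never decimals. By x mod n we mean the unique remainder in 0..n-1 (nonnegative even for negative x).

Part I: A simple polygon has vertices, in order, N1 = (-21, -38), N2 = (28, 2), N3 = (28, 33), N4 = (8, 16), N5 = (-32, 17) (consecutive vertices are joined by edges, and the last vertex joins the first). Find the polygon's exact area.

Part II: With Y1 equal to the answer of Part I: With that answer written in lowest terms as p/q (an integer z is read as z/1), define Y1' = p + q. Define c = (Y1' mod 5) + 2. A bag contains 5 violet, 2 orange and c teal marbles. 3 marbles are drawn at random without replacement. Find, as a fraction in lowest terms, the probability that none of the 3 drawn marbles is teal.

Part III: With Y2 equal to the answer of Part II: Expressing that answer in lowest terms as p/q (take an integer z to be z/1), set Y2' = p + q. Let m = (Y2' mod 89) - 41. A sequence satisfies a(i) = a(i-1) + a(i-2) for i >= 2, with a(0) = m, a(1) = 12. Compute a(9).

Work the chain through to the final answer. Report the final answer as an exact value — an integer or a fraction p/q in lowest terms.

387

Part I: cross terms: (-21*2 - 28*-38)=1022, (28*33 - 28*2)=868, (28*16 - 8*33)=184, (8*17 - -32*16)=648, (-32*-38 - -21*17)=1573; twice the area = |4295| = 4295; area = 4295/2; answer 4295/2
Part II: Y1 = 4295/2; threaded value p + q = 4297; c = 4; total draws C(11,3) = 165; favorable C(7,3) = 35; P = 7/33; answer 7/33
Part III: Y2 = 7/33; threaded value p + q = 40; m = -1; a(2) = 1*(12) + 1*(-1) = 11; iterating: a(2)=11, a(3)=23, a(4)=34, a(5)=57, a(6)=91, a(7)=148, a(8)=239, a(9)=387; answer 387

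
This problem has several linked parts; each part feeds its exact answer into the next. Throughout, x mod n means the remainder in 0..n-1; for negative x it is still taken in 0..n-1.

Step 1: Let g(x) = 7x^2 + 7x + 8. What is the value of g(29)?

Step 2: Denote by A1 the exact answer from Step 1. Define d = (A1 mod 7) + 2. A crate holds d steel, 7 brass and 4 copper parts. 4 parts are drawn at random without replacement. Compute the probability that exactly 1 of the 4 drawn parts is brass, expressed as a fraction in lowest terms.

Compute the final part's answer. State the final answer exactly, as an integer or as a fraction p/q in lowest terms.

Step 1: 7*(29)^2 + 7*(29)^1 + 8 = (5887) + (203) + (8) = 6098; answer 6098
Step 2: A1 = 6098; d = 3; total draws C(14,4) = 1001; favorable C(7,1)*C(7,3) = 245; P = 35/143; answer 35/143

35/143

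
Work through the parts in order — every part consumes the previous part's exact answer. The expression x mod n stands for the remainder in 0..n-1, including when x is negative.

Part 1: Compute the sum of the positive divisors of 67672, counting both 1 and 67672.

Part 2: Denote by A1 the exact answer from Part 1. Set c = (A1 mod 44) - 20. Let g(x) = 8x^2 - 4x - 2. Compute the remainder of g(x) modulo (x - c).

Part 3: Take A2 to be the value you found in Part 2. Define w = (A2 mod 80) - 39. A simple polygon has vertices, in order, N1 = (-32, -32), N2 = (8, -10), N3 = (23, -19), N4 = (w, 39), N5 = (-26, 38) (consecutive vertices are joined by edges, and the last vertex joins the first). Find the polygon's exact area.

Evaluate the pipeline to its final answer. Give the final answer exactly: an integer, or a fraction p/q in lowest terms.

Part 1: 67672 = 2^3 * 11 * 769; sigma = (1 + 2 + 4 + 8) * (1 + 11) * (1 + 769) = 15 * 12 * 770 = 138600; answer 138600
Part 2: A1 = 138600; c = -20; remainder = value at the root: 8*(-20)^2 - 4*(-20)^1 - 2 = (3200) + (80) + (-2) = 3278; answer 3278
Part 3: A2 = 3278; w = 39; cross terms: (-32*-10 - 8*-32)=576, (8*-19 - 23*-10)=78, (23*39 - 39*-19)=1638, (39*38 - -26*39)=2496, (-26*-32 - -32*38)=2048; twice the area = |6836| = 6836; area = 3418; answer 3418

3418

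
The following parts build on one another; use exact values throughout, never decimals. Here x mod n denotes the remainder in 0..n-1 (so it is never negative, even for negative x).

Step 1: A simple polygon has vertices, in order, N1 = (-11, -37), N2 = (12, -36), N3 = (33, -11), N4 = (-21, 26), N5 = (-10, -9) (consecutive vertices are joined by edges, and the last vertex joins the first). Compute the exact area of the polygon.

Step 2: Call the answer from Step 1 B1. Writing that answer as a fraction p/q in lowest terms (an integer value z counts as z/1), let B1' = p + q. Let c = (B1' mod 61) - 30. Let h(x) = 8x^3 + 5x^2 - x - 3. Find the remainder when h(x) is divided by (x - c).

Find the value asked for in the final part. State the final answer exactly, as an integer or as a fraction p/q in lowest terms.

-45021

Step 1: cross terms: (-11*-36 - 12*-37)=840, (12*-11 - 33*-36)=1056, (33*26 - -21*-11)=627, (-21*-9 - -10*26)=449, (-10*-37 - -11*-9)=271; twice the area = |3243| = 3243; area = 3243/2; answer 3243/2
Step 2: B1 = 3243/2; threaded value p + q = 3245; c = -18; remainder = value at the root: 8*(-18)^3 + 5*(-18)^2 - 1*(-18)^1 - 3 = (-46656) + (1620) + (18) + (-3) = -45021; answer -45021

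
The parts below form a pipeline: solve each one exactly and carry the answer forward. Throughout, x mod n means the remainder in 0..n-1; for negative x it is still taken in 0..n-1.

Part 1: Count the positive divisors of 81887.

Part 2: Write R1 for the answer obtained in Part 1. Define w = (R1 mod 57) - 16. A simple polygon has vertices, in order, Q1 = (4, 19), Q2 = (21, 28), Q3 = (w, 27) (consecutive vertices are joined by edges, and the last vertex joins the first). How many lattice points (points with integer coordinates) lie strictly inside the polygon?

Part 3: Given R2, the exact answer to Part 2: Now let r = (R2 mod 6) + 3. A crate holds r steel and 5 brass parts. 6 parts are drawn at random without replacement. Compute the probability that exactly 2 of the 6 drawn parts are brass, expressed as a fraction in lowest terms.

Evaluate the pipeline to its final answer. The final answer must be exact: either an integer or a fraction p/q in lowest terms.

25/66

Part 1: 81887 = 13 * 6299; number of divisors = (1+1) * (1+1) = 4; answer 4
Part 2: R1 = 4; w = -12; cross terms: (4*28 - 21*19)=-287, (21*27 - -12*28)=903, (-12*19 - 4*27)=-336; twice the area = |280| = 280; area = 140; boundary points = 1 + 1 + 8 = 10; strictly interior points = area - boundary/2 + 1 = 136; answer 136
Part 3: R2 = 136; r = 7; total draws C(12,6) = 924; favorable C(5,2)*C(7,4) = 350; P = 25/66; answer 25/66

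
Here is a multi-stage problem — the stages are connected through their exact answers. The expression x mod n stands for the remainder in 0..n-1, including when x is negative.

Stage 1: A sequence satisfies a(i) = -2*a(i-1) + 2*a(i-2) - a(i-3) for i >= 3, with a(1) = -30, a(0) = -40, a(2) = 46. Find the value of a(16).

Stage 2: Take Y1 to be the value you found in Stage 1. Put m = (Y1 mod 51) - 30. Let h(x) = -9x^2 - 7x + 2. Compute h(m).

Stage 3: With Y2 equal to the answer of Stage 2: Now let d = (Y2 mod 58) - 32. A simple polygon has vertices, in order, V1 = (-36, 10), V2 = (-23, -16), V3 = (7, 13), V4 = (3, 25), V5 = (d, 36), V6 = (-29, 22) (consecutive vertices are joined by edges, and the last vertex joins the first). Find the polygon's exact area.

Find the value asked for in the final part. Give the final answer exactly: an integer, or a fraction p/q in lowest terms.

Stage 1: a(3) = -2*(46) + 2*(-30) - 1*(-40) = -112; iterating: a(3)=-112, a(4)=346, a(5)=-962, a(6)=2728, a(7)=-7726, a(8)=21870, a(9)=-61920, a(10)=175306, a(11)=-496322, a(12)=1405176, a(13)=-3978302, a(14)=11263278, a(15)=-31888336, a(16)=90281530; answer 90281530
Stage 2: Y1 = 90281530; m = -26; -9*(-26)^2 - 7*(-26)^1 + 2 = (-6084) + (182) + (2) = -5900; answer -5900
Stage 3: Y2 = -5900; d = -16; cross terms: (-36*-16 - -23*10)=806, (-23*13 - 7*-16)=-187, (7*25 - 3*13)=136, (3*36 - -16*25)=508, (-16*22 - -29*36)=692, (-29*10 - -36*22)=502; twice the area = |2457| = 2457; area = 2457/2; answer 2457/2

2457/2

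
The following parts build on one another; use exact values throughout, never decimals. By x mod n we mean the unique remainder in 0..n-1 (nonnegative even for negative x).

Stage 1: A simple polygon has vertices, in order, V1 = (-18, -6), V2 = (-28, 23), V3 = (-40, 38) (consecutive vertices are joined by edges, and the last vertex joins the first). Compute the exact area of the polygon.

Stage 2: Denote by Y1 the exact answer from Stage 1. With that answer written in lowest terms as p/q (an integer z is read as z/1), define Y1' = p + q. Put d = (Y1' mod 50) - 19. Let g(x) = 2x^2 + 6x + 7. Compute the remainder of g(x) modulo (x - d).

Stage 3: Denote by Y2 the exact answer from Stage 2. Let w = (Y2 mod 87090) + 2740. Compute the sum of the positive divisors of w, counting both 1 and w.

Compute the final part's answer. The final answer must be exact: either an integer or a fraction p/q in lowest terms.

Stage 1: cross terms: (-18*23 - -28*-6)=-582, (-28*38 - -40*23)=-144, (-40*-6 - -18*38)=924; twice the area = |198| = 198; area = 99; answer 99
Stage 2: Y1 = 99; threaded value p + q = 100; d = -19; remainder = value at the root: 2*(-19)^2 + 6*(-19)^1 + 7 = (722) + (-114) + (7) = 615; answer 615
Stage 3: Y2 = 615; w = 3355; 3355 = 5 * 11 * 61; sigma = (1 + 5) * (1 + 11) * (1 + 61) = 6 * 12 * 62 = 4464; answer 4464

4464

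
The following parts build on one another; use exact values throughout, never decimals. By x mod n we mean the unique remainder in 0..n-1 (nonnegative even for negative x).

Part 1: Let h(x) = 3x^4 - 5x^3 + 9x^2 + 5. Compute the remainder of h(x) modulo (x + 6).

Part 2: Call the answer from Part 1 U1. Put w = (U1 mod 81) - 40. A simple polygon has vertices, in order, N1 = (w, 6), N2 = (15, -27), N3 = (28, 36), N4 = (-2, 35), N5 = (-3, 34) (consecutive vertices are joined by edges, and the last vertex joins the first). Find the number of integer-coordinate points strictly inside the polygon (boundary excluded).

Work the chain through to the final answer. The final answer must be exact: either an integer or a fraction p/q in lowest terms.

1381

Part 1: remainder = value at the root: 3*(-6)^4 - 5*(-6)^3 + 9*(-6)^2 + 5 = (3888) + (1080) + (324) + (5) = 5297; answer 5297
Part 2: U1 = 5297; w = -8; cross terms: (-8*-27 - 15*6)=126, (15*36 - 28*-27)=1296, (28*35 - -2*36)=1052, (-2*34 - -3*35)=37, (-3*6 - -8*34)=254; twice the area = |2765| = 2765; area = 2765/2; boundary points = 1 + 1 + 1 + 1 + 1 = 5; strictly interior points = area - boundary/2 + 1 = 1381; answer 1381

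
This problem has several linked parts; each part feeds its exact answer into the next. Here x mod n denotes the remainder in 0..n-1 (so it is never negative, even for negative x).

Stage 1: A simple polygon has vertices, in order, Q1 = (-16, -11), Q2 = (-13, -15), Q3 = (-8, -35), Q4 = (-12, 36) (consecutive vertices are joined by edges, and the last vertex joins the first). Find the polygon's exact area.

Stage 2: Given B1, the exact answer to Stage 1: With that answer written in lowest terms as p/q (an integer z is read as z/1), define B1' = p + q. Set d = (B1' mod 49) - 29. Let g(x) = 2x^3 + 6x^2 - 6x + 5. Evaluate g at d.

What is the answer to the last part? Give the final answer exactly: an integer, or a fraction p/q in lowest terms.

Stage 1: cross terms: (-16*-15 - -13*-11)=97, (-13*-35 - -8*-15)=335, (-8*36 - -12*-35)=-708, (-12*-11 - -16*36)=708; twice the area = |432| = 432; area = 216; answer 216
Stage 2: B1 = 216; threaded value p + q = 217; d = -8; 2*(-8)^3 + 6*(-8)^2 - 6*(-8)^1 + 5 = (-1024) + (384) + (48) + (5) = -587; answer -587

-587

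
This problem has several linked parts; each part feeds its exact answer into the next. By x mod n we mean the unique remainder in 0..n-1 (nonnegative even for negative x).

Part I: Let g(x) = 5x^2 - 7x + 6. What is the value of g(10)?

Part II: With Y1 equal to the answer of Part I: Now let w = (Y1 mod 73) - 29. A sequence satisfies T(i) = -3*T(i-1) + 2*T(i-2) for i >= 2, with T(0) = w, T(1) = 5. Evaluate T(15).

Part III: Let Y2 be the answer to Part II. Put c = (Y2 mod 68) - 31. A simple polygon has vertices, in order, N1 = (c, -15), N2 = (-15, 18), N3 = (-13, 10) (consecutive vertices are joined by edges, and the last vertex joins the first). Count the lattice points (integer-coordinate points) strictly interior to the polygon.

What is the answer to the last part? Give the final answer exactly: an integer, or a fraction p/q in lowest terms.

Part I: 5*(10)^2 - 7*(10)^1 + 6 = (500) + (-70) + (6) = 436; answer 436
Part II: Y1 = 436; w = 42; T(2) = -3*(5) + 2*(42) = 69; iterating: T(2)=69, T(3)=-197, T(4)=729, T(5)=-2581, T(6)=9201, T(7)=-32765, T(8)=116697, T(9)=-415621, T(10)=1480257, T(11)=-5272013, T(12)=18776553, T(13)=-66873685, T(14)=238174161, T(15)=-848269853; answer -848269853
Part III: Y2 = -848269853; c = -8; cross terms: (-8*18 - -15*-15)=-369, (-15*10 - -13*18)=84, (-13*-15 - -8*10)=275; twice the area = |-10| = 10; area = 5; boundary points = 1 + 2 + 5 = 8; strictly interior points = area - boundary/2 + 1 = 2; answer 2

2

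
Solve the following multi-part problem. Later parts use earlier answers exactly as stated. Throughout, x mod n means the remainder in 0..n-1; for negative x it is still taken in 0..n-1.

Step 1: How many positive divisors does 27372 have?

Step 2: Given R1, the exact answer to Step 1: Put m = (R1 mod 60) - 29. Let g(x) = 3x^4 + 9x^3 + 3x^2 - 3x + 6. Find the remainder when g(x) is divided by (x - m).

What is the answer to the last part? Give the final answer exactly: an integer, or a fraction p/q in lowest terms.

Step 1: 27372 = 2^2 * 3 * 2281; number of divisors = (2+1) * (1+1) * (1+1) = 12; answer 12
Step 2: R1 = 12; m = -17; remainder = value at the root: 3*(-17)^4 + 9*(-17)^3 + 3*(-17)^2 - 3*(-17)^1 + 6 = (250563) + (-44217) + (867) + (51) + (6) = 207270; answer 207270

207270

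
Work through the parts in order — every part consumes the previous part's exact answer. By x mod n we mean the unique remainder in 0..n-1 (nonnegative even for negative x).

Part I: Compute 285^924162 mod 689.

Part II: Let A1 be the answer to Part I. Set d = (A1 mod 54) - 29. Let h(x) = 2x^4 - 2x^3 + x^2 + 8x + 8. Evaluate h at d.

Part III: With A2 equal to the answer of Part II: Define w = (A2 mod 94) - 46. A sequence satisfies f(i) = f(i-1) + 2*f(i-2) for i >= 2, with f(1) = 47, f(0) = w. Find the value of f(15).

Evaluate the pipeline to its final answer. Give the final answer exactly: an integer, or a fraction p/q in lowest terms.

524303

Part I: squarings mod 689: 285^1=285, 285^2=612, 285^4=417, 285^8=261, 285^16=599, 285^32=521, 285^64=664, 285^128=625, 285^256=651, 285^512=66, 285^1024=222, 285^2048=365, 285^4096=248, 285^8192=183, 285^16384=417, 285^32768=261, 285^65536=599, 285^131072=521, 285^262144=664, 285^524288=625; 285^924162 = 285^2 * 285^512 * 285^2048 * 285^4096 * 285^131072 * 285^262144 * 285^524288 = 40 (mod 689); answer 40
Part II: A1 = 40; d = 11; 2*(11)^4 - 2*(11)^3 + 1*(11)^2 + 8*(11)^1 + 8 = (29282) + (-2662) + (121) + (88) + (8) = 26837; answer 26837
Part III: A2 = 26837; w = 1; f(2) = 1*(47) + 2*(1) = 49; iterating: f(2)=49, f(3)=143, f(4)=241, f(5)=527, f(6)=1009, f(7)=2063, f(8)=4081, f(9)=8207, f(10)=16369, f(11)=32783, f(12)=65521, f(13)=131087, f(14)=262129, f(15)=524303; answer 524303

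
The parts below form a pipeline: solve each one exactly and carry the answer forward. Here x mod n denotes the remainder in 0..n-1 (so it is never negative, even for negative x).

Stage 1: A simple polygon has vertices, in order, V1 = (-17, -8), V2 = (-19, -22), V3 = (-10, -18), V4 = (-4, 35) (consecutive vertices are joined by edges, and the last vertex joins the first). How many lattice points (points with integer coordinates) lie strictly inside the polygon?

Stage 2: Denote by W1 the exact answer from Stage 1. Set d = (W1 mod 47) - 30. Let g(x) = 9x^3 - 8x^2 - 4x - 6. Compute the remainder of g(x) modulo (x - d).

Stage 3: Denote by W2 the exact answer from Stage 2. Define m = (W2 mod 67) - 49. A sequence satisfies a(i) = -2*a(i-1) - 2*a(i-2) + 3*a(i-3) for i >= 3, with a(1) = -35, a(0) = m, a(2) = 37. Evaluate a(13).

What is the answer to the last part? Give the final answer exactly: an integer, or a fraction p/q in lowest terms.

108941

Stage 1: cross terms: (-17*-22 - -19*-8)=222, (-19*-18 - -10*-22)=122, (-10*35 - -4*-18)=-422, (-4*-8 - -17*35)=627; twice the area = |549| = 549; area = 549/2; boundary points = 2 + 1 + 1 + 1 = 5; strictly interior points = area - boundary/2 + 1 = 273; answer 273
Stage 2: W1 = 273; d = 8; remainder = value at the root: 9*(8)^3 - 8*(8)^2 - 4*(8)^1 - 6 = (4608) + (-512) + (-32) + (-6) = 4058; answer 4058
Stage 3: W2 = 4058; m = -11; a(3) = -2*(37) - 2*(-35) + 3*(-11) = -37; iterating: a(3)=-37, a(4)=-105, a(5)=395, a(6)=-691, a(7)=277, a(8)=2013, a(9)=-6653, a(10)=10111, a(11)=-877, a(12)=-38427, a(13)=108941; answer 108941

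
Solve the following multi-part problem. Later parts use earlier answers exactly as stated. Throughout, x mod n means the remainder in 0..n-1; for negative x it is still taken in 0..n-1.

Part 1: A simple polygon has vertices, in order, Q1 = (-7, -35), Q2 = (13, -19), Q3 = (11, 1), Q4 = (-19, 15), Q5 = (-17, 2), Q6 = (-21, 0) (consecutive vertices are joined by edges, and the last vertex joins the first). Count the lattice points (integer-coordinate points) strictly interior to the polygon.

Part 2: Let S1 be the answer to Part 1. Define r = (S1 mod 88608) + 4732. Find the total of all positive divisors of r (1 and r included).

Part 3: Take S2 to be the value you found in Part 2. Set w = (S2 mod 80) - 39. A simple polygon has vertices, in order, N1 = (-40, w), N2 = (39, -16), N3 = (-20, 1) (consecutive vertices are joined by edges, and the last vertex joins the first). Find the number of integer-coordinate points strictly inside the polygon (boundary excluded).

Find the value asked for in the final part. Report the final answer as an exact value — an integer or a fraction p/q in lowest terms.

Part 1: cross terms: (-7*-19 - 13*-35)=588, (13*1 - 11*-19)=222, (11*15 - -19*1)=184, (-19*2 - -17*15)=217, (-17*0 - -21*2)=42, (-21*-35 - -7*0)=735; twice the area = |1988| = 1988; area = 994; boundary points = 4 + 2 + 2 + 1 + 2 + 7 = 18; strictly interior points = area - boundary/2 + 1 = 986; answer 986
Part 2: S1 = 986; r = 5718; 5718 = 2 * 3 * 953; sigma = (1 + 2) * (1 + 3) * (1 + 953) = 3 * 4 * 954 = 11448; answer 11448
Part 3: S2 = 11448; w = -31; cross terms: (-40*-16 - 39*-31)=1849, (39*1 - -20*-16)=-281, (-20*-31 - -40*1)=660; twice the area = |2228| = 2228; area = 1114; boundary points = 1 + 1 + 4 = 6; strictly interior points = area - boundary/2 + 1 = 1112; answer 1112

1112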